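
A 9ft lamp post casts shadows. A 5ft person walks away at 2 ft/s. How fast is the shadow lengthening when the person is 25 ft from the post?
5/2 ft/s

By similar triangles: 9/(x+s) = 5/s
Solving: s = 5x/4
ds/dt = 5/4 · dx/dt = 5/4 · 2 = 5/2 ft/s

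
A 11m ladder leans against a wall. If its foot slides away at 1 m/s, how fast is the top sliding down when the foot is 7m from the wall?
7√2/12 ≈ 0.825 m/s

x² + y² = 11²
2x·dx/dt + 2y·dy/dt = 0
dy/dt = -x/y · dx/dt = -7/(6√2) · 1 = -7√2/12 m/s
The top is descending at 7√2/12 ≈ 0.825 m/s.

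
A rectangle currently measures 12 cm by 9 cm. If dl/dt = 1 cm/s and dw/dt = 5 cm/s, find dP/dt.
12 cm/s

P = 2(l + w)
dP/dt = 2(dl/dt + dw/dt) = 2(1 + 5) = 12 cm/s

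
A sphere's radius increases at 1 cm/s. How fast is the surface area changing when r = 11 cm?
88π cm²/s

S = 4πr²
dS/dt = dS/dr · dr/dt = 8πr · 1
At r = 11: dS/dt = 88π cm²/s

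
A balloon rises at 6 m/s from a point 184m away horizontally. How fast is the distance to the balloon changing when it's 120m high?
45√754/377 ≈ 3.278 m/s

z² = 184² + y²
z = √(184² + 120²) = 8√754
dz/dt = y/z · dy/dt = 120/(8√754) · 6 = 45√754/377 ≈ 3.278 m/s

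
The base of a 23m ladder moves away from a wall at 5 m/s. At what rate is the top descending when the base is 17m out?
17√15/12 ≈ 5.487 m/s

x² + y² = 23²
2x·dx/dt + 2y·dy/dt = 0
dy/dt = -x/y · dx/dt = -17/(4√15) · 5 = -17√15/12 m/s
The top is descending at 17√15/12 ≈ 5.487 m/s.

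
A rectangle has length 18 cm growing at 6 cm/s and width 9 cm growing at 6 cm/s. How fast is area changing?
162 cm²/s

A = lw
dA/dt = w·dl/dt + l·dw/dt = 9·6 + 18·6 = 162 cm²/s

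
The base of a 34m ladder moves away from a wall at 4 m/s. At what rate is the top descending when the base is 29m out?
116√35/105 ≈ 6.536 m/s

x² + y² = 34²
2x·dx/dt + 2y·dy/dt = 0
dy/dt = -x/y · dx/dt = -29/(3√35) · 4 = -116√35/105 m/s
The top is descending at 116√35/105 ≈ 6.536 m/s.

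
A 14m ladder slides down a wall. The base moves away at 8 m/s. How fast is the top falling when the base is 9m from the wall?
72√115/115 ≈ 6.714 m/s

x² + y² = 14²
2x·dx/dt + 2y·dy/dt = 0
dy/dt = -x/y · dx/dt = -9/√115 · 8 = -72√115/115 m/s
The top is descending at 72√115/115 ≈ 6.714 m/s.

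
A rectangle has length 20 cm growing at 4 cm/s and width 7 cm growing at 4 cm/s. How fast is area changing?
108 cm²/s

A = lw
dA/dt = w·dl/dt + l·dw/dt = 7·4 + 20·4 = 108 cm²/s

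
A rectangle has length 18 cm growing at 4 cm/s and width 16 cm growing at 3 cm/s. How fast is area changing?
118 cm²/s

A = lw
dA/dt = w·dl/dt + l·dw/dt = 16·4 + 18·3 = 118 cm²/s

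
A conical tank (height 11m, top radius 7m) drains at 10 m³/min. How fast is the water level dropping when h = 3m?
1210/(441π) ≈ 0.8734 m/min

r/h = 7/11, so r = (7/11)h
V = (1/3)πr²h = (1/3)π((7/11)h)²h = (49/363)πh³
dV/dh = (49/121)πh²
dh/dt = (dV/dt)/(dV/dh) = -10/((49/121)π·3²) = -1210/(441π) m/min
The level is dropping at 1210/(441π) ≈ 0.8734 m/min.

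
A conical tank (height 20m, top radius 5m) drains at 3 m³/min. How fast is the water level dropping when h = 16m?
3/(16π) ≈ 0.05968 m/min

r/h = 5/20, so r = (1/4)h
V = (1/3)πr²h = (1/3)π((1/4)h)²h = (1/48)πh³
dV/dh = (1/16)πh²
dh/dt = (dV/dt)/(dV/dh) = -3/((1/16)π·16²) = -3/(16π) m/min
The level is dropping at 3/(16π) ≈ 0.05968 m/min.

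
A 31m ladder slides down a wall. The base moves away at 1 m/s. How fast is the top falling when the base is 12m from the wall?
12√817/817 ≈ 0.4198 m/s

x² + y² = 31²
2x·dx/dt + 2y·dy/dt = 0
dy/dt = -x/y · dx/dt = -12/√817 · 1 = -12√817/817 m/s
The top is descending at 12√817/817 ≈ 0.4198 m/s.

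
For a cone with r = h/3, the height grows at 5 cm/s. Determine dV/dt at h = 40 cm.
8000π/9 cm³/s

V = (1/3)π(h/3)²h = πh³/27
dV/dt = πh²/9 · 5
At h = 40: dV/dt = 8000π/9 cm³/s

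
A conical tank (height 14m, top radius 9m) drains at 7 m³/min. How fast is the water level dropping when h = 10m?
343/(2025π) ≈ 0.05392 m/min

r/h = 9/14, so r = (9/14)h
V = (1/3)πr²h = (1/3)π((9/14)h)²h = (27/196)πh³
dV/dh = (81/196)πh²
dh/dt = (dV/dt)/(dV/dh) = -7/((81/196)π·10²) = -343/(2025π) m/min
The level is dropping at 343/(2025π) ≈ 0.05392 m/min.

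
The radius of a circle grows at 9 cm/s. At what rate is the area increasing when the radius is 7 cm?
126π cm²/s

A = πr²
dA/dt = 2πr · dr/dt = 2π(7)(9) = 126π cm²/s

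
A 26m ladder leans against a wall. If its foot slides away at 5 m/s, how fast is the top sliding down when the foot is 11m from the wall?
11√555/111 ≈ 2.335 m/s

x² + y² = 26²
2x·dx/dt + 2y·dy/dt = 0
dy/dt = -x/y · dx/dt = -11/√555 · 5 = -11√555/111 m/s
The top is descending at 11√555/111 ≈ 2.335 m/s.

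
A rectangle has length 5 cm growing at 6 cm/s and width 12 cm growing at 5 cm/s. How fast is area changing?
97 cm²/s

A = lw
dA/dt = w·dl/dt + l·dw/dt = 12·6 + 5·5 = 97 cm²/s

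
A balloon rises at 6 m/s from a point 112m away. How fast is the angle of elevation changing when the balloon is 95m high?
0.031156 rad/s

tan(θ) = y/112
sec²(θ) · dθ/dt = (1/112) · dy/dt
dθ/dt = cos²(θ)/112 · 6 = 112/(112² + 95²) · 6
dθ/dt = 0.031156 rad/s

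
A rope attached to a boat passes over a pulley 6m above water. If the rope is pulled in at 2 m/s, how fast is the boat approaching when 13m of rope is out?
26√133/133 ≈ 2.254 m/s

rope² = x² + 6²
x = √(13² - 6²) = √133
dx/dt = (rope/x) · d(rope)/dt = (13/√133) · (-2) = -26√133/133 m/s
The boat approaches at 26√133/133 ≈ 2.254 m/s.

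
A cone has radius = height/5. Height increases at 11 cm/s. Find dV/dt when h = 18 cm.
3564π/25 cm³/s

V = (1/3)π(h/5)²h = πh³/75
dV/dt = πh²/25 · 11
At h = 18: dV/dt = 3564π/25 cm³/s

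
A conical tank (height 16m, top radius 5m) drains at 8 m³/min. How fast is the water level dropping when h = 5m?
2048/(625π) ≈ 1.043 m/min

r/h = 5/16, so r = (5/16)h
V = (1/3)πr²h = (1/3)π((5/16)h)²h = (25/768)πh³
dV/dh = (25/256)πh²
dh/dt = (dV/dt)/(dV/dh) = -8/((25/256)π·5²) = -2048/(625π) m/min
The level is dropping at 2048/(625π) ≈ 1.043 m/min.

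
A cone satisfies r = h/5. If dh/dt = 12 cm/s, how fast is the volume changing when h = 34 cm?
13872π/25 cm³/s

V = (1/3)π(h/5)²h = πh³/75
dV/dt = πh²/25 · 12
At h = 34: dV/dt = 13872π/25 cm³/s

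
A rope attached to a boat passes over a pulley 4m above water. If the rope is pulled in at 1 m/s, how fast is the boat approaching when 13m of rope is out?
13√17/51 ≈ 1.051 m/s

rope² = x² + 4²
x = √(13² - 4²) = 3√17
dx/dt = (rope/x) · d(rope)/dt = (13/(3√17)) · (-1) = -13√17/51 m/s
The boat approaches at 13√17/51 ≈ 1.051 m/s.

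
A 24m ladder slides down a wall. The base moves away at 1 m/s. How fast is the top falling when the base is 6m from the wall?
√15/15 ≈ 0.2582 m/s

x² + y² = 24²
2x·dx/dt + 2y·dy/dt = 0
dy/dt = -x/y · dx/dt = -6/(6√15) · 1 = -√15/15 m/s
The top is descending at √15/15 ≈ 0.2582 m/s.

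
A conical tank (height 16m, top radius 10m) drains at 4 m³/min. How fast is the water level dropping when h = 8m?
4/(25π) ≈ 0.05093 m/min

r/h = 10/16, so r = (5/8)h
V = (1/3)πr²h = (1/3)π((5/8)h)²h = (25/192)πh³
dV/dh = (25/64)πh²
dh/dt = (dV/dt)/(dV/dh) = -4/((25/64)π·8²) = -4/(25π) m/min
The level is dropping at 4/(25π) ≈ 0.05093 m/min.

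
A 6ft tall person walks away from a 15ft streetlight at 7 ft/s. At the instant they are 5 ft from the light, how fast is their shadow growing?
14/3 ft/s

By similar triangles: 15/(x+s) = 6/s
Solving: s = 6x/9
ds/dt = 6/9 · dx/dt = 2/3 · 7 = 14/3 ft/s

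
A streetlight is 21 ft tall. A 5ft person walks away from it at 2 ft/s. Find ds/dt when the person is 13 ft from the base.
5/8 ft/s

By similar triangles: 21/(x+s) = 5/s
Solving: s = 5x/16
ds/dt = 5/16 · dx/dt = 5/16 · 2 = 5/8 ft/s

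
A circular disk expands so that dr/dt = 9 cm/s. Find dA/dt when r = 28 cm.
504π cm²/s

A = πr²
dA/dt = 2πr · dr/dt = 2π(28)(9) = 504π cm²/s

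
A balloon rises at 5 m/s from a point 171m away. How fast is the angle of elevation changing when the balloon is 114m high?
0.020243 rad/s

tan(θ) = y/171
sec²(θ) · dθ/dt = (1/171) · dy/dt
dθ/dt = cos²(θ)/171 · 5 = 171/(171² + 114²) · 5
dθ/dt = 0.020243 rad/s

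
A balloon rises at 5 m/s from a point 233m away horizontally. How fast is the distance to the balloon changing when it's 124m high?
124√69665/13933 ≈ 2.349 m/s

z² = 233² + y²
z = √(233² + 124²) = √69665
dz/dt = y/z · dy/dt = 124/√69665 · 5 = 124√69665/13933 ≈ 2.349 m/s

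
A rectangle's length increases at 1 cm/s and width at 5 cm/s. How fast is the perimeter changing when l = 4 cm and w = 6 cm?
12 cm/s

P = 2(l + w)
dP/dt = 2(dl/dt + dw/dt) = 2(1 + 5) = 12 cm/s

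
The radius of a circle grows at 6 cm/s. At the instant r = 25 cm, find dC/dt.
12π cm/s

C = 2πr
dC/dt = 2π · dr/dt = 2π · 6 = 12π cm/s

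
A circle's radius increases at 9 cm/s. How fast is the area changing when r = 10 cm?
180π cm²/s

A = πr²
dA/dt = 2πr · dr/dt = 2π(10)(9) = 180π cm²/s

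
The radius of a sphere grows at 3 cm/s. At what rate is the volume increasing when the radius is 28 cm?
9408π cm³/s

V = (4/3)πr³
dV/dt = dV/dr · dr/dt = 4πr² · 3
At r = 28: dV/dt = 9408π cm³/s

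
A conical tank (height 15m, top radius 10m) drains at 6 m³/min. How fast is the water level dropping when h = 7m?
27/(98π) ≈ 0.0877 m/min

r/h = 10/15, so r = (2/3)h
V = (1/3)πr²h = (1/3)π((2/3)h)²h = (4/27)πh³
dV/dh = (4/9)πh²
dh/dt = (dV/dt)/(dV/dh) = -6/((4/9)π·7²) = -27/(98π) m/min
The level is dropping at 27/(98π) ≈ 0.0877 m/min.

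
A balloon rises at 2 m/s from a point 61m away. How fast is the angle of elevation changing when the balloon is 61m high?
0.016393 rad/s

tan(θ) = y/61
sec²(θ) · dθ/dt = (1/61) · dy/dt
dθ/dt = cos²(θ)/61 · 2 = 61/(61² + 61²) · 2
dθ/dt = 0.016393 rad/s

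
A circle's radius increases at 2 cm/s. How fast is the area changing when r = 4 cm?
16π cm²/s

A = πr²
dA/dt = 2πr · dr/dt = 2π(4)(2) = 16π cm²/s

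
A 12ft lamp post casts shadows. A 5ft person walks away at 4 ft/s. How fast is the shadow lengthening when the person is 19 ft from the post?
20/7 ft/s

By similar triangles: 12/(x+s) = 5/s
Solving: s = 5x/7
ds/dt = 5/7 · dx/dt = 5/7 · 4 = 20/7 ft/s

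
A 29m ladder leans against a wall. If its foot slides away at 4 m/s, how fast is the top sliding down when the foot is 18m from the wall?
72√517/517 ≈ 3.167 m/s

x² + y² = 29²
2x·dx/dt + 2y·dy/dt = 0
dy/dt = -x/y · dx/dt = -18/√517 · 4 = -72√517/517 m/s
The top is descending at 72√517/517 ≈ 3.167 m/s.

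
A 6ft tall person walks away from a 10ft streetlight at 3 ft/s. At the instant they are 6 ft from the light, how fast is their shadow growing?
9/2 ft/s

By similar triangles: 10/(x+s) = 6/s
Solving: s = 6x/4
ds/dt = 6/4 · dx/dt = 3/2 · 3 = 9/2 ft/s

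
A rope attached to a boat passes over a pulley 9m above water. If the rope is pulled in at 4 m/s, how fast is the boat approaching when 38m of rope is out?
152√1363/1363 ≈ 4.117 m/s

rope² = x² + 9²
x = √(38² - 9²) = √1363
dx/dt = (rope/x) · d(rope)/dt = (38/√1363) · (-4) = -152√1363/1363 m/s
The boat approaches at 152√1363/1363 ≈ 4.117 m/s.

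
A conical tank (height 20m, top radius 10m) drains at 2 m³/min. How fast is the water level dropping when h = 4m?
1/(2π) ≈ 0.1592 m/min

r/h = 10/20, so r = (1/2)h
V = (1/3)πr²h = (1/3)π((1/2)h)²h = (1/12)πh³
dV/dh = (1/4)πh²
dh/dt = (dV/dt)/(dV/dh) = -2/((1/4)π·4²) = -1/(2π) m/min
The level is dropping at 1/(2π) ≈ 0.1592 m/min.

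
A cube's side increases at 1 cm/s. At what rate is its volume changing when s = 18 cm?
972 cm³/s

V = s³
dV/dt = 3s² · ds/dt = 3·18²·1 = 972 cm³/s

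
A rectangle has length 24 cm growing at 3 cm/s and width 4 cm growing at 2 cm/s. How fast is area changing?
60 cm²/s

A = lw
dA/dt = w·dl/dt + l·dw/dt = 4·3 + 24·2 = 60 cm²/s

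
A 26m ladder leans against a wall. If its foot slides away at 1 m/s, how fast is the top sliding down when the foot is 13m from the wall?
√3/3 ≈ 0.5774 m/s

x² + y² = 26²
2x·dx/dt + 2y·dy/dt = 0
dy/dt = -x/y · dx/dt = -13/(13√3) · 1 = -√3/3 m/s
The top is descending at √3/3 ≈ 0.5774 m/s.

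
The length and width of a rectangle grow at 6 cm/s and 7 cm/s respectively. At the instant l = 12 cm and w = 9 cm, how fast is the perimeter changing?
26 cm/s

P = 2(l + w)
dP/dt = 2(dl/dt + dw/dt) = 2(6 + 7) = 26 cm/s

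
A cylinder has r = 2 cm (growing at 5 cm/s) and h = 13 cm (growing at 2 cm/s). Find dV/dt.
268π cm³/s

V = πr²h
dV/dt = 2πrh·dr/dt + πr²·dh/dt
= 2π(2)(13)(5) + π(2)²(2)
= 268π cm³/s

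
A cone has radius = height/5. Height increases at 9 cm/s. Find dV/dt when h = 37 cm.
12321π/25 cm³/s

V = (1/3)π(h/5)²h = πh³/75
dV/dt = πh²/25 · 9
At h = 37: dV/dt = 12321π/25 cm³/s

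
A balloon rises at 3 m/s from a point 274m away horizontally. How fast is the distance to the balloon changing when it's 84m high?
126√20533/20533 ≈ 0.8793 m/s

z² = 274² + y²
z = √(274² + 84²) = 2√20533
dz/dt = y/z · dy/dt = 84/(2√20533) · 3 = 126√20533/20533 ≈ 0.8793 m/s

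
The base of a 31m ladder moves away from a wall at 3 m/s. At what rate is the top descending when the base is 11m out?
11√210/140 ≈ 1.139 m/s

x² + y² = 31²
2x·dx/dt + 2y·dy/dt = 0
dy/dt = -x/y · dx/dt = -11/(2√210) · 3 = -11√210/140 m/s
The top is descending at 11√210/140 ≈ 1.139 m/s.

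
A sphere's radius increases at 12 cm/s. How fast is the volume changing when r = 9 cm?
3888π cm³/s

V = (4/3)πr³
dV/dt = dV/dr · dr/dt = 4πr² · 12
At r = 9: dV/dt = 3888π cm³/s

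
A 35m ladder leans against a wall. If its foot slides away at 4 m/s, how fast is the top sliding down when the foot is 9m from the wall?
9√286/143 ≈ 1.064 m/s

x² + y² = 35²
2x·dx/dt + 2y·dy/dt = 0
dy/dt = -x/y · dx/dt = -9/(2√286) · 4 = -9√286/143 m/s
The top is descending at 9√286/143 ≈ 1.064 m/s.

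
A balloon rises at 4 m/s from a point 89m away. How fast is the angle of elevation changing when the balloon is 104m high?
0.019 rad/s

tan(θ) = y/89
sec²(θ) · dθ/dt = (1/89) · dy/dt
dθ/dt = cos²(θ)/89 · 4 = 89/(89² + 104²) · 4
dθ/dt = 0.019 rad/s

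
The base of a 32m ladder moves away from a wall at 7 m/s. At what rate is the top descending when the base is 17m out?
17√15/15 ≈ 4.389 m/s

x² + y² = 32²
2x·dx/dt + 2y·dy/dt = 0
dy/dt = -x/y · dx/dt = -17/(7√15) · 7 = -17√15/15 m/s
The top is descending at 17√15/15 ≈ 4.389 m/s.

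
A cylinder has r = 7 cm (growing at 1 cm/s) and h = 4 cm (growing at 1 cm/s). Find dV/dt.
105π cm³/s

V = πr²h
dV/dt = 2πrh·dr/dt + πr²·dh/dt
= 2π(7)(4)(1) + π(7)²(1)
= 105π cm³/s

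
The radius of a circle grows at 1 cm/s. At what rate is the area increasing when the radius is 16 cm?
32π cm²/s

A = πr²
dA/dt = 2πr · dr/dt = 2π(16)(1) = 32π cm²/s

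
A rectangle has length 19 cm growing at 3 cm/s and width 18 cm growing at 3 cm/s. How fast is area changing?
111 cm²/s

A = lw
dA/dt = w·dl/dt + l·dw/dt = 18·3 + 19·3 = 111 cm²/s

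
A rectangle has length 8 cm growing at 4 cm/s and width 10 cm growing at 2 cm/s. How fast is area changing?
56 cm²/s

A = lw
dA/dt = w·dl/dt + l·dw/dt = 10·4 + 8·2 = 56 cm²/s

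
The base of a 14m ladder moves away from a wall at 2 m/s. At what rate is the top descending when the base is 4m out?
4√5/15 ≈ 0.5963 m/s

x² + y² = 14²
2x·dx/dt + 2y·dy/dt = 0
dy/dt = -x/y · dx/dt = -4/(6√5) · 2 = -4√5/15 m/s
The top is descending at 4√5/15 ≈ 0.5963 m/s.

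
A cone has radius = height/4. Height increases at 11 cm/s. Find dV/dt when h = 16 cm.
176π cm³/s

V = (1/3)π(h/4)²h = πh³/48
dV/dt = πh²/16 · 11
At h = 16: dV/dt = 176π cm³/s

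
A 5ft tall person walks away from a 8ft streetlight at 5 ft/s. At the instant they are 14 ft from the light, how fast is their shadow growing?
25/3 ft/s

By similar triangles: 8/(x+s) = 5/s
Solving: s = 5x/3
ds/dt = 5/3 · dx/dt = 5/3 · 5 = 25/3 ft/s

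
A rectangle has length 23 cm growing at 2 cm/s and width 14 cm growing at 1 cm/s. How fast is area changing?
51 cm²/s

A = lw
dA/dt = w·dl/dt + l·dw/dt = 14·2 + 23·1 = 51 cm²/s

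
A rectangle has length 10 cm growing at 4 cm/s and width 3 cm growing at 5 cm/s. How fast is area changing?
62 cm²/s

A = lw
dA/dt = w·dl/dt + l·dw/dt = 3·4 + 10·5 = 62 cm²/s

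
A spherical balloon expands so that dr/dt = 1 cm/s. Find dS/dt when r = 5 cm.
40π cm²/s

S = 4πr²
dS/dt = dS/dr · dr/dt = 8πr · 1
At r = 5: dS/dt = 40π cm²/s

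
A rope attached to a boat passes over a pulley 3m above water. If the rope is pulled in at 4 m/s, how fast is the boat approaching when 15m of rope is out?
5√6/3 ≈ 4.082 m/s

rope² = x² + 3²
x = √(15² - 3²) = 6√6
dx/dt = (rope/x) · d(rope)/dt = (15/(6√6)) · (-4) = -5√6/3 m/s
The boat approaches at 5√6/3 ≈ 4.082 m/s.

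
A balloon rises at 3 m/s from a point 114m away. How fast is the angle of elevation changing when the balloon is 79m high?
0.017778 rad/s

tan(θ) = y/114
sec²(θ) · dθ/dt = (1/114) · dy/dt
dθ/dt = cos²(θ)/114 · 3 = 114/(114² + 79²) · 3
dθ/dt = 0.017778 rad/s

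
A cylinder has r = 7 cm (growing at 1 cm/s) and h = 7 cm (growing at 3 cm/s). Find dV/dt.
245π cm³/s

V = πr²h
dV/dt = 2πrh·dr/dt + πr²·dh/dt
= 2π(7)(7)(1) + π(7)²(3)
= 245π cm³/s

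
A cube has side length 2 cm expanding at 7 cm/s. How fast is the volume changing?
84 cm³/s

V = s³
dV/dt = 3s² · ds/dt = 3·2²·7 = 84 cm³/s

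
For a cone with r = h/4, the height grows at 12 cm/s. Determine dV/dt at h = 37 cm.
4107π/4 cm³/s

V = (1/3)π(h/4)²h = πh³/48
dV/dt = πh²/16 · 12
At h = 37: dV/dt = 4107π/4 cm³/s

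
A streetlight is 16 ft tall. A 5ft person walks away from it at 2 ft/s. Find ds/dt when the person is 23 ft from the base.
10/11 ft/s

By similar triangles: 16/(x+s) = 5/s
Solving: s = 5x/11
ds/dt = 5/11 · dx/dt = 5/11 · 2 = 10/11 ft/s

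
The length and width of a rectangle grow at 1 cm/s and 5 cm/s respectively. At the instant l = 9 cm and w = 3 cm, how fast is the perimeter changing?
12 cm/s

P = 2(l + w)
dP/dt = 2(dl/dt + dw/dt) = 2(1 + 5) = 12 cm/s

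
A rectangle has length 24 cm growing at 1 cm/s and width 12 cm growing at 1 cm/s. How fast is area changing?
36 cm²/s

A = lw
dA/dt = w·dl/dt + l·dw/dt = 12·1 + 24·1 = 36 cm²/s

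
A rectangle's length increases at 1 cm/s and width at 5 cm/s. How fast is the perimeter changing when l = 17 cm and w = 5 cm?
12 cm/s

P = 2(l + w)
dP/dt = 2(dl/dt + dw/dt) = 2(1 + 5) = 12 cm/s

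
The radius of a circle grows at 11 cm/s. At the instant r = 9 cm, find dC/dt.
22π cm/s

C = 2πr
dC/dt = 2π · dr/dt = 2π · 11 = 22π cm/s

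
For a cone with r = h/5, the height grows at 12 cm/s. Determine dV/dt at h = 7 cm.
588π/25 cm³/s

V = (1/3)π(h/5)²h = πh³/75
dV/dt = πh²/25 · 12
At h = 7: dV/dt = 588π/25 cm³/s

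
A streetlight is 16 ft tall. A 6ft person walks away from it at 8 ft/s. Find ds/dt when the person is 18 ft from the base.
24/5 ft/s

By similar triangles: 16/(x+s) = 6/s
Solving: s = 6x/10
ds/dt = 6/10 · dx/dt = 3/5 · 8 = 24/5 ft/s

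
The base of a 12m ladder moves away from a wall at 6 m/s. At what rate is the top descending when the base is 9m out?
18√7/7 ≈ 6.803 m/s

x² + y² = 12²
2x·dx/dt + 2y·dy/dt = 0
dy/dt = -x/y · dx/dt = -9/(3√7) · 6 = -18√7/7 m/s
The top is descending at 18√7/7 ≈ 6.803 m/s.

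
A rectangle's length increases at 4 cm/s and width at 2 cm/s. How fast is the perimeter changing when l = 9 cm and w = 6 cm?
12 cm/s

P = 2(l + w)
dP/dt = 2(dl/dt + dw/dt) = 2(4 + 2) = 12 cm/s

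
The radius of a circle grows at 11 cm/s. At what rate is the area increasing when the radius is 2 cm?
44π cm²/s

A = πr²
dA/dt = 2πr · dr/dt = 2π(2)(11) = 44π cm²/s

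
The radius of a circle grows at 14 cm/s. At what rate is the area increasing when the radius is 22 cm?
616π cm²/s

A = πr²
dA/dt = 2πr · dr/dt = 2π(22)(14) = 616π cm²/s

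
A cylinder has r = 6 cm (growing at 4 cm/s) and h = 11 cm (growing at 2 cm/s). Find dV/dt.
600π cm³/s

V = πr²h
dV/dt = 2πrh·dr/dt + πr²·dh/dt
= 2π(6)(11)(4) + π(6)²(2)
= 600π cm³/s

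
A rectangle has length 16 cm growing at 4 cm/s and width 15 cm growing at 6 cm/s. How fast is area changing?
156 cm²/s

A = lw
dA/dt = w·dl/dt + l·dw/dt = 15·4 + 16·6 = 156 cm²/s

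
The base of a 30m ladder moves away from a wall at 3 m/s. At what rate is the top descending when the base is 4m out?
6√221/221 ≈ 0.4036 m/s

x² + y² = 30²
2x·dx/dt + 2y·dy/dt = 0
dy/dt = -x/y · dx/dt = -4/(2√221) · 3 = -6√221/221 m/s
The top is descending at 6√221/221 ≈ 0.4036 m/s.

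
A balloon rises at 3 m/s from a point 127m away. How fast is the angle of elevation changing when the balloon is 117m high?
0.012778 rad/s

tan(θ) = y/127
sec²(θ) · dθ/dt = (1/127) · dy/dt
dθ/dt = cos²(θ)/127 · 3 = 127/(127² + 117²) · 3
dθ/dt = 0.012778 rad/s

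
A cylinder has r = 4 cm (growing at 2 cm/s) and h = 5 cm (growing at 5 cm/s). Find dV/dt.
160π cm³/s

V = πr²h
dV/dt = 2πrh·dr/dt + πr²·dh/dt
= 2π(4)(5)(2) + π(4)²(5)
= 160π cm³/s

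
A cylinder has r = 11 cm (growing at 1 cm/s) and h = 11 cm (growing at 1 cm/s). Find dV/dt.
363π cm³/s

V = πr²h
dV/dt = 2πrh·dr/dt + πr²·dh/dt
= 2π(11)(11)(1) + π(11)²(1)
= 363π cm³/s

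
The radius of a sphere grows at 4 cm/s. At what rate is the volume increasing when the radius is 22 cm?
7744π cm³/s

V = (4/3)πr³
dV/dt = dV/dr · dr/dt = 4πr² · 4
At r = 22: dV/dt = 7744π cm³/s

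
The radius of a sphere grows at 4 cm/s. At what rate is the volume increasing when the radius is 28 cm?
12544π cm³/s

V = (4/3)πr³
dV/dt = dV/dr · dr/dt = 4πr² · 4
At r = 28: dV/dt = 12544π cm³/s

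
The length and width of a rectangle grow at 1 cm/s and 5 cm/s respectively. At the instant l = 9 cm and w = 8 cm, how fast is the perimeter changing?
12 cm/s

P = 2(l + w)
dP/dt = 2(dl/dt + dw/dt) = 2(1 + 5) = 12 cm/s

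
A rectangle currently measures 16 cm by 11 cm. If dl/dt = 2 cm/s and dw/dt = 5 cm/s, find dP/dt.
14 cm/s

P = 2(l + w)
dP/dt = 2(dl/dt + dw/dt) = 2(2 + 5) = 14 cm/s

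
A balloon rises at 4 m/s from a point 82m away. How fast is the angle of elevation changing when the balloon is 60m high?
0.031771 rad/s

tan(θ) = y/82
sec²(θ) · dθ/dt = (1/82) · dy/dt
dθ/dt = cos²(θ)/82 · 4 = 82/(82² + 60²) · 4
dθ/dt = 0.031771 rad/s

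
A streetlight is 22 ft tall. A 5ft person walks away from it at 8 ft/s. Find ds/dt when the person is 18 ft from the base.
40/17 ft/s

By similar triangles: 22/(x+s) = 5/s
Solving: s = 5x/17
ds/dt = 5/17 · dx/dt = 5/17 · 8 = 40/17 ft/s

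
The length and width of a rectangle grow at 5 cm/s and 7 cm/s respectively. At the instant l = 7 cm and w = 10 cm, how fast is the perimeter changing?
24 cm/s

P = 2(l + w)
dP/dt = 2(dl/dt + dw/dt) = 2(5 + 7) = 24 cm/s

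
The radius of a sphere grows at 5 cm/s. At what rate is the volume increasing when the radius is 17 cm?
5780π cm³/s

V = (4/3)πr³
dV/dt = dV/dr · dr/dt = 4πr² · 5
At r = 17: dV/dt = 5780π cm³/s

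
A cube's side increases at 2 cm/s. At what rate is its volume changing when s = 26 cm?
4056 cm³/s

V = s³
dV/dt = 3s² · ds/dt = 3·26²·2 = 4056 cm³/s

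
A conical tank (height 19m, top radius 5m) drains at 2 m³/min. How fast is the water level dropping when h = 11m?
722/(3025π) ≈ 0.07597 m/min

r/h = 5/19, so r = (5/19)h
V = (1/3)πr²h = (1/3)π((5/19)h)²h = (25/1083)πh³
dV/dh = (25/361)πh²
dh/dt = (dV/dt)/(dV/dh) = -2/((25/361)π·11²) = -722/(3025π) m/min
The level is dropping at 722/(3025π) ≈ 0.07597 m/min.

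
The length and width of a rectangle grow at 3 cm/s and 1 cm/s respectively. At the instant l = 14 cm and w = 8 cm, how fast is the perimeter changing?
8 cm/s

P = 2(l + w)
dP/dt = 2(dl/dt + dw/dt) = 2(3 + 1) = 8 cm/s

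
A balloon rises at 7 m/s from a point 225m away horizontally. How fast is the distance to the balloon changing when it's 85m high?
119√2314/2314 ≈ 2.474 m/s

z² = 225² + y²
z = √(225² + 85²) = 5√2314
dz/dt = y/z · dy/dt = 85/(5√2314) · 7 = 119√2314/2314 ≈ 2.474 m/s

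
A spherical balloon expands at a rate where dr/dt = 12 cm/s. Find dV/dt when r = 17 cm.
13872π cm³/s

V = (4/3)πr³
dV/dt = dV/dr · dr/dt = 4πr² · 12
At r = 17: dV/dt = 13872π cm³/s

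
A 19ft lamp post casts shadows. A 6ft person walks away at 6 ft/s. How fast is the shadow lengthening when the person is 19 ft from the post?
36/13 ft/s

By similar triangles: 19/(x+s) = 6/s
Solving: s = 6x/13
ds/dt = 6/13 · dx/dt = 6/13 · 6 = 36/13 ft/s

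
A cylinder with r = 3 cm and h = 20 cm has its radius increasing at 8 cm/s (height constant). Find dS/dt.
416π cm²/s

S = 2πrh + 2πr² (lateral + bases)
dS/dt = (2πh + 4πr)·dr/dt = (2π·20 + 4π·3)·8
= 416π cm²/s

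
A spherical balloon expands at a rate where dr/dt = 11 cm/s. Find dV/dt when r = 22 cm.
21296π cm³/s

V = (4/3)πr³
dV/dt = dV/dr · dr/dt = 4πr² · 11
At r = 22: dV/dt = 21296π cm³/s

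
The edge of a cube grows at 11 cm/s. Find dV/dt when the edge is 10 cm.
3300 cm³/s

V = s³
dV/dt = 3s² · ds/dt = 3·10²·11 = 3300 cm³/s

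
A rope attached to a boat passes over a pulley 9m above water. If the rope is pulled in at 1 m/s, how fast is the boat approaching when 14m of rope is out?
14√115/115 ≈ 1.306 m/s

rope² = x² + 9²
x = √(14² - 9²) = √115
dx/dt = (rope/x) · d(rope)/dt = (14/√115) · (-1) = -14√115/115 m/s
The boat approaches at 14√115/115 ≈ 1.306 m/s.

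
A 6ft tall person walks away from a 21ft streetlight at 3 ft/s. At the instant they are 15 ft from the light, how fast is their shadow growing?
6/5 ft/s

By similar triangles: 21/(x+s) = 6/s
Solving: s = 6x/15
ds/dt = 6/15 · dx/dt = 2/5 · 3 = 6/5 ft/s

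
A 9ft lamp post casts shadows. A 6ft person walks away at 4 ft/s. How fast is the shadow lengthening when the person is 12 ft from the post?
8 ft/s

By similar triangles: 9/(x+s) = 6/s
Solving: s = 6x/3
ds/dt = 6/3 · dx/dt = 2 · 4 = 8 ft/s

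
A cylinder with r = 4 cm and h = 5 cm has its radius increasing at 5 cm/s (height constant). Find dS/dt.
130π cm²/s

S = 2πrh + 2πr² (lateral + bases)
dS/dt = (2πh + 4πr)·dr/dt = (2π·5 + 4π·4)·5
= 130π cm²/s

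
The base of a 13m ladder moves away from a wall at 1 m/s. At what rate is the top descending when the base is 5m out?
5/12 ≈ 0.4167 m/s

x² + y² = 13²
2x·dx/dt + 2y·dy/dt = 0
dy/dt = -x/y · dx/dt = -5/12 · 1 = -5/12 m/s
The top is descending at 5/12 ≈ 0.4167 m/s.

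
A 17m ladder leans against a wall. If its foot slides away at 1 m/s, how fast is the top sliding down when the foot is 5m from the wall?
5√66/132 ≈ 0.3077 m/s

x² + y² = 17²
2x·dx/dt + 2y·dy/dt = 0
dy/dt = -x/y · dx/dt = -5/(2√66) · 1 = -5√66/132 m/s
The top is descending at 5√66/132 ≈ 0.3077 m/s.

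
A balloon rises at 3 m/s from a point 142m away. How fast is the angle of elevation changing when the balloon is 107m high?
0.013475 rad/s

tan(θ) = y/142
sec²(θ) · dθ/dt = (1/142) · dy/dt
dθ/dt = cos²(θ)/142 · 3 = 142/(142² + 107²) · 3
dθ/dt = 0.013475 rad/s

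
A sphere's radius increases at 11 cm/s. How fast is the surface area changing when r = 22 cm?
1936π cm²/s

S = 4πr²
dS/dt = dS/dr · dr/dt = 8πr · 11
At r = 22: dS/dt = 1936π cm²/s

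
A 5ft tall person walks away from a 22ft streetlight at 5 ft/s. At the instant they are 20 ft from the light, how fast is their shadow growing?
25/17 ft/s

By similar triangles: 22/(x+s) = 5/s
Solving: s = 5x/17
ds/dt = 5/17 · dx/dt = 5/17 · 5 = 25/17 ft/s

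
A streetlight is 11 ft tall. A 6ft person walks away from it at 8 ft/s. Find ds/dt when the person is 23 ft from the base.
48/5 ft/s

By similar triangles: 11/(x+s) = 6/s
Solving: s = 6x/5
ds/dt = 6/5 · dx/dt = 6/5 · 8 = 48/5 ft/s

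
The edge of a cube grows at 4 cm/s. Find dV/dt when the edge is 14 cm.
2352 cm³/s

V = s³
dV/dt = 3s² · ds/dt = 3·14²·4 = 2352 cm³/s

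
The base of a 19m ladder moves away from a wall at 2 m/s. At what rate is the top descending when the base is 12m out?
24√217/217 ≈ 1.629 m/s

x² + y² = 19²
2x·dx/dt + 2y·dy/dt = 0
dy/dt = -x/y · dx/dt = -12/√217 · 2 = -24√217/217 m/s
The top is descending at 24√217/217 ≈ 1.629 m/s.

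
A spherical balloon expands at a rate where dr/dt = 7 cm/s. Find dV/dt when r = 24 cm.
16128π cm³/s

V = (4/3)πr³
dV/dt = dV/dr · dr/dt = 4πr² · 7
At r = 24: dV/dt = 16128π cm³/s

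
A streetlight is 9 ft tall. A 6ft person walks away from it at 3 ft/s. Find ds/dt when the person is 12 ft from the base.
6 ft/s

By similar triangles: 9/(x+s) = 6/s
Solving: s = 6x/3
ds/dt = 6/3 · dx/dt = 2 · 3 = 6 ft/s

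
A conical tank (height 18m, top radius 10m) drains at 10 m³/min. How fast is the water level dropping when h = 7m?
162/(245π) ≈ 0.2105 m/min

r/h = 10/18, so r = (5/9)h
V = (1/3)πr²h = (1/3)π((5/9)h)²h = (25/243)πh³
dV/dh = (25/81)πh²
dh/dt = (dV/dt)/(dV/dh) = -10/((25/81)π·7²) = -162/(245π) m/min
The level is dropping at 162/(245π) ≈ 0.2105 m/min.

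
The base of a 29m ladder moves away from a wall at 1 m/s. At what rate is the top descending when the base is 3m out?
3√13/104 ≈ 0.104 m/s

x² + y² = 29²
2x·dx/dt + 2y·dy/dt = 0
dy/dt = -x/y · dx/dt = -3/(8√13) · 1 = -3√13/104 m/s
The top is descending at 3√13/104 ≈ 0.104 m/s.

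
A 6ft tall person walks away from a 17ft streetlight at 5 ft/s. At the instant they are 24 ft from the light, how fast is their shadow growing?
30/11 ft/s

By similar triangles: 17/(x+s) = 6/s
Solving: s = 6x/11
ds/dt = 6/11 · dx/dt = 6/11 · 5 = 30/11 ft/s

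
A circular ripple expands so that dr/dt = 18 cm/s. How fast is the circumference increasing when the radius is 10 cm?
36π cm/s

C = 2πr
dC/dt = 2π · dr/dt = 2π · 18 = 36π cm/s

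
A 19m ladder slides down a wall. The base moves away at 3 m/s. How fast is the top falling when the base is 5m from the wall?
5√21/28 ≈ 0.8183 m/s

x² + y² = 19²
2x·dx/dt + 2y·dy/dt = 0
dy/dt = -x/y · dx/dt = -5/(4√21) · 3 = -5√21/28 m/s
The top is descending at 5√21/28 ≈ 0.8183 m/s.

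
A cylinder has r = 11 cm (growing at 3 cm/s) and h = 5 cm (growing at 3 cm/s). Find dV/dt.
693π cm³/s

V = πr²h
dV/dt = 2πrh·dr/dt + πr²·dh/dt
= 2π(11)(5)(3) + π(11)²(3)
= 693π cm³/s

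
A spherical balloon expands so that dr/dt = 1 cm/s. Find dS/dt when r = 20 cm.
160π cm²/s

S = 4πr²
dS/dt = dS/dr · dr/dt = 8πr · 1
At r = 20: dS/dt = 160π cm²/s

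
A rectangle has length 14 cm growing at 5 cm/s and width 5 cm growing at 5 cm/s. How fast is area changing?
95 cm²/s

A = lw
dA/dt = w·dl/dt + l·dw/dt = 5·5 + 14·5 = 95 cm²/s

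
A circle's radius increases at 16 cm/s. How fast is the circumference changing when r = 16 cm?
32π cm/s

C = 2πr
dC/dt = 2π · dr/dt = 2π · 16 = 32π cm/s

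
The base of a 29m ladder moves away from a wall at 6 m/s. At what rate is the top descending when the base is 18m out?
108√517/517 ≈ 4.75 m/s

x² + y² = 29²
2x·dx/dt + 2y·dy/dt = 0
dy/dt = -x/y · dx/dt = -18/√517 · 6 = -108√517/517 m/s
The top is descending at 108√517/517 ≈ 4.75 m/s.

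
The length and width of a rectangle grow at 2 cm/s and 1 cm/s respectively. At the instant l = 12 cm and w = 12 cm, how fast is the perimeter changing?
6 cm/s

P = 2(l + w)
dP/dt = 2(dl/dt + dw/dt) = 2(2 + 1) = 6 cm/s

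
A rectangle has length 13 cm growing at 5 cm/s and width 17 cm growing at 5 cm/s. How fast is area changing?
150 cm²/s

A = lw
dA/dt = w·dl/dt + l·dw/dt = 17·5 + 13·5 = 150 cm²/s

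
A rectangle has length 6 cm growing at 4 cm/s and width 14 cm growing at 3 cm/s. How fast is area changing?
74 cm²/s

A = lw
dA/dt = w·dl/dt + l·dw/dt = 14·4 + 6·3 = 74 cm²/s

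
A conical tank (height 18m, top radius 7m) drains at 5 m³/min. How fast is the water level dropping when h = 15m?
36/(245π) ≈ 0.04677 m/min

r/h = 7/18, so r = (7/18)h
V = (1/3)πr²h = (1/3)π((7/18)h)²h = (49/972)πh³
dV/dh = (49/324)πh²
dh/dt = (dV/dt)/(dV/dh) = -5/((49/324)π·15²) = -36/(245π) m/min
The level is dropping at 36/(245π) ≈ 0.04677 m/min.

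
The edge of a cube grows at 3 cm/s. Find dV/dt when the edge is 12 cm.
1296 cm³/s

V = s³
dV/dt = 3s² · ds/dt = 3·12²·3 = 1296 cm³/s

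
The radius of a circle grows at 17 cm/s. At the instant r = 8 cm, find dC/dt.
34π cm/s

C = 2πr
dC/dt = 2π · dr/dt = 2π · 17 = 34π cm/s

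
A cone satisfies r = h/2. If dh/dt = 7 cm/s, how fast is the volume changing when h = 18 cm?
567π cm³/s

V = (1/3)π(h/2)²h = πh³/12
dV/dt = πh²/4 · 7
At h = 18: dV/dt = 567π cm³/s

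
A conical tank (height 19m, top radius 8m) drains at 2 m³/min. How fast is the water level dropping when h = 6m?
361/(1152π) ≈ 0.09975 m/min

r/h = 8/19, so r = (8/19)h
V = (1/3)πr²h = (1/3)π((8/19)h)²h = (64/1083)πh³
dV/dh = (64/361)πh²
dh/dt = (dV/dt)/(dV/dh) = -2/((64/361)π·6²) = -361/(1152π) m/min
The level is dropping at 361/(1152π) ≈ 0.09975 m/min.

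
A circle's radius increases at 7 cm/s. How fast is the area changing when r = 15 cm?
210π cm²/s

A = πr²
dA/dt = 2πr · dr/dt = 2π(15)(7) = 210π cm²/s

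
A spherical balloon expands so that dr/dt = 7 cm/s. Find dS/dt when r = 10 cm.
560π cm²/s

S = 4πr²
dS/dt = dS/dr · dr/dt = 8πr · 7
At r = 10: dS/dt = 560π cm²/s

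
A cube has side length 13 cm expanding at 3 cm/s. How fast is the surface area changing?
468 cm²/s

A = 6s²
dA/dt = 12s · ds/dt = 12·13·3 = 468 cm²/s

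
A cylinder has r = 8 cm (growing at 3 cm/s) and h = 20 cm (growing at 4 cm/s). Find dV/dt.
1216π cm³/s

V = πr²h
dV/dt = 2πrh·dr/dt + πr²·dh/dt
= 2π(8)(20)(3) + π(8)²(4)
= 1216π cm³/s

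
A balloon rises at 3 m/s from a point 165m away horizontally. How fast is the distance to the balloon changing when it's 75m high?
15√146/146 ≈ 1.241 m/s

z² = 165² + y²
z = √(165² + 75²) = 15√146
dz/dt = y/z · dy/dt = 75/(15√146) · 3 = 15√146/146 ≈ 1.241 m/s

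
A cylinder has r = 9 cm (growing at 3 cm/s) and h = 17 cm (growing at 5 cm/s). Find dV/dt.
1323π cm³/s

V = πr²h
dV/dt = 2πrh·dr/dt + πr²·dh/dt
= 2π(9)(17)(3) + π(9)²(5)
= 1323π cm³/s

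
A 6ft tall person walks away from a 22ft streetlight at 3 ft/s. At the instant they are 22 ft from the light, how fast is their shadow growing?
9/8 ft/s

By similar triangles: 22/(x+s) = 6/s
Solving: s = 6x/16
ds/dt = 6/16 · dx/dt = 3/8 · 3 = 9/8 ft/s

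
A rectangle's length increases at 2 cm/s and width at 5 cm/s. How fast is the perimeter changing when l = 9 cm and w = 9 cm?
14 cm/s

P = 2(l + w)
dP/dt = 2(dl/dt + dw/dt) = 2(2 + 5) = 14 cm/s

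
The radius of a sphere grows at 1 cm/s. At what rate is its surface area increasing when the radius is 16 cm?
128π cm²/s

S = 4πr²
dS/dt = dS/dr · dr/dt = 8πr · 1
At r = 16: dS/dt = 128π cm²/s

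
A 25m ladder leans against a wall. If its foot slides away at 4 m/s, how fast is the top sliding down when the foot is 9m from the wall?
9√34/34 ≈ 1.543 m/s

x² + y² = 25²
2x·dx/dt + 2y·dy/dt = 0
dy/dt = -x/y · dx/dt = -9/(4√34) · 4 = -9√34/34 m/s
The top is descending at 9√34/34 ≈ 1.543 m/s.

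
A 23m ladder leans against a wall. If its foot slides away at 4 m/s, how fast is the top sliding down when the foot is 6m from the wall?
24√493/493 ≈ 1.081 m/s

x² + y² = 23²
2x·dx/dt + 2y·dy/dt = 0
dy/dt = -x/y · dx/dt = -6/√493 · 4 = -24√493/493 m/s
The top is descending at 24√493/493 ≈ 1.081 m/s.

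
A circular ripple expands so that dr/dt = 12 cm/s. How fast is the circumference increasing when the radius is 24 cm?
24π cm/s

C = 2πr
dC/dt = 2π · dr/dt = 2π · 12 = 24π cm/s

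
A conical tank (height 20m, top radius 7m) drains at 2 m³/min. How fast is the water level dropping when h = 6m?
200/(441π) ≈ 0.1444 m/min

r/h = 7/20, so r = (7/20)h
V = (1/3)πr²h = (1/3)π((7/20)h)²h = (49/1200)πh³
dV/dh = (49/400)πh²
dh/dt = (dV/dt)/(dV/dh) = -2/((49/400)π·6²) = -200/(441π) m/min
The level is dropping at 200/(441π) ≈ 0.1444 m/min.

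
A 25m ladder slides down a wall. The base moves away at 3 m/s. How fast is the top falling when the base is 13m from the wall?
13√114/76 ≈ 1.826 m/s

x² + y² = 25²
2x·dx/dt + 2y·dy/dt = 0
dy/dt = -x/y · dx/dt = -13/(2√114) · 3 = -13√114/76 m/s
The top is descending at 13√114/76 ≈ 1.826 m/s.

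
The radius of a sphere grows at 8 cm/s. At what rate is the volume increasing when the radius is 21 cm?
14112π cm³/s

V = (4/3)πr³
dV/dt = dV/dr · dr/dt = 4πr² · 8
At r = 21: dV/dt = 14112π cm³/s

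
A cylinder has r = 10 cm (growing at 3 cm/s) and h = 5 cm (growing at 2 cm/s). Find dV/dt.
500π cm³/s

V = πr²h
dV/dt = 2πrh·dr/dt + πr²·dh/dt
= 2π(10)(5)(3) + π(10)²(2)
= 500π cm³/s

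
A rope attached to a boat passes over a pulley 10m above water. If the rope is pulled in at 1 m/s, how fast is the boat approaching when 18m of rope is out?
9√14/28 ≈ 1.203 m/s

rope² = x² + 10²
x = √(18² - 10²) = 4√14
dx/dt = (rope/x) · d(rope)/dt = (18/(4√14)) · (-1) = -9√14/28 m/s
The boat approaches at 9√14/28 ≈ 1.203 m/s.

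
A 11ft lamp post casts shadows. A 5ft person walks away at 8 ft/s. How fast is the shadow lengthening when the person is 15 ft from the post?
20/3 ft/s

By similar triangles: 11/(x+s) = 5/s
Solving: s = 5x/6
ds/dt = 5/6 · dx/dt = 5/6 · 8 = 20/3 ft/s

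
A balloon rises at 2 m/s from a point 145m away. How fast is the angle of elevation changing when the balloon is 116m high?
0.00841 rad/s

tan(θ) = y/145
sec²(θ) · dθ/dt = (1/145) · dy/dt
dθ/dt = cos²(θ)/145 · 2 = 145/(145² + 116²) · 2
dθ/dt = 0.00841 rad/s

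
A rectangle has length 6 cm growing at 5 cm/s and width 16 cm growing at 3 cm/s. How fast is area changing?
98 cm²/s

A = lw
dA/dt = w·dl/dt + l·dw/dt = 16·5 + 6·3 = 98 cm²/s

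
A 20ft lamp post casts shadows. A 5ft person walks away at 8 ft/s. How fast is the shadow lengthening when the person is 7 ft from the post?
8/3 ft/s

By similar triangles: 20/(x+s) = 5/s
Solving: s = 5x/15
ds/dt = 5/15 · dx/dt = 1/3 · 8 = 8/3 ft/s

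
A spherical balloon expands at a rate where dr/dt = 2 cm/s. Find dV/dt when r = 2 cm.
32π cm³/s

V = (4/3)πr³
dV/dt = dV/dr · dr/dt = 4πr² · 2
At r = 2: dV/dt = 32π cm³/s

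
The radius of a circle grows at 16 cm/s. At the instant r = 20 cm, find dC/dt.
32π cm/s

C = 2πr
dC/dt = 2π · dr/dt = 2π · 16 = 32π cm/s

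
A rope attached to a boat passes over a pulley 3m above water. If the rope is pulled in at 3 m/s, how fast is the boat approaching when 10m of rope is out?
30√91/91 ≈ 3.145 m/s

rope² = x² + 3²
x = √(10² - 3²) = √91
dx/dt = (rope/x) · d(rope)/dt = (10/√91) · (-3) = -30√91/91 m/s
The boat approaches at 30√91/91 ≈ 3.145 m/s.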